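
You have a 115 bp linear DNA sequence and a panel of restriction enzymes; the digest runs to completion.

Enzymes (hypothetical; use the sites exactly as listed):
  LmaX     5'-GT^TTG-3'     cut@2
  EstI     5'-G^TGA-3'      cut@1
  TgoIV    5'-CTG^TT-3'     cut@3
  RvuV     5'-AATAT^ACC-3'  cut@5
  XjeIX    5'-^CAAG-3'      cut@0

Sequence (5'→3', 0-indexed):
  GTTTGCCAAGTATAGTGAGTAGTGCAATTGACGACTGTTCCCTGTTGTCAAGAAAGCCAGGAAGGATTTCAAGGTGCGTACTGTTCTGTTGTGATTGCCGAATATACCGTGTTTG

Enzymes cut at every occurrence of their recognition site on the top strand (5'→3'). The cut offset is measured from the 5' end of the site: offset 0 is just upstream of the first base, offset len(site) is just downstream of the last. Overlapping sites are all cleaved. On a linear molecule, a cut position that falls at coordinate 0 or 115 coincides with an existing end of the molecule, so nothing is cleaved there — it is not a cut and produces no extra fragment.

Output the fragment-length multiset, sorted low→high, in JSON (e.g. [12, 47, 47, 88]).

Per-enzyme occurrences:
  LmaX (GTTTG, off=2): starts [0, 110] → cuts [2, 112]
  EstI (GTGA, off=1): starts [14, 90] → cuts [15, 91]
  TgoIV (CTGTT, off=3): starts [34, 41, 80, 85] → cuts [37, 44, 83, 88]
  RvuV (AATATACC, off=5): starts [100] → cuts [105]
  XjeIX (CAAG, off=0): starts [6, 48, 69] → cuts [6, 48, 69]

Pooled cuts: [2, 6, 15, 37, 44, 48, 69, 83, 88, 91, 105, 112]

Fragment lengths:
  [0,2): 2 bp
  [2,6): 4 bp
  [6,15): 9 bp
  [15,37): 22 bp
  [37,44): 7 bp
  [44,48): 4 bp
  [48,69): 21 bp
  [69,83): 14 bp
  [83,88): 5 bp
  [88,91): 3 bp
  [91,105): 14 bp
  [105,112): 7 bp
  [112,115): 3 bp

[2,3,3,4,4,5,7,7,9,14,14,21,22]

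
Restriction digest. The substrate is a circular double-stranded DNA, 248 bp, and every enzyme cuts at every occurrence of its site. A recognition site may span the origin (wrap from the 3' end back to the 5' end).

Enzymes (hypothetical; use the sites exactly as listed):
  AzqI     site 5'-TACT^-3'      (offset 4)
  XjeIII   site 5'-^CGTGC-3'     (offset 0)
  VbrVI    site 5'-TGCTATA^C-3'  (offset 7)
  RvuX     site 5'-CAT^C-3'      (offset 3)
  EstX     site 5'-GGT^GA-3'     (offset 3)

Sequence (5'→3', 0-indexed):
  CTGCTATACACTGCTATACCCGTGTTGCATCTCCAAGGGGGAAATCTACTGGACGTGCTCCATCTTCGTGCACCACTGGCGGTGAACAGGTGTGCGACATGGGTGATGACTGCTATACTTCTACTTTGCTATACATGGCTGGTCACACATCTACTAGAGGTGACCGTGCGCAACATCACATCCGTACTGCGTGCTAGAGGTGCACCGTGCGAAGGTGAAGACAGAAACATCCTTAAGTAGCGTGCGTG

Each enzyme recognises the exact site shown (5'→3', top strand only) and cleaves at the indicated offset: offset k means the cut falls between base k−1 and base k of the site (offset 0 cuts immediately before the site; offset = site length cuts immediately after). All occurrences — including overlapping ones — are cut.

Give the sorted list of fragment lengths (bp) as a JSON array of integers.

[1,2,3,3,3,4,5,5,6,6,7,8,10,10,10,11,12,12,12,13,14,16,17,17,20,21]

Scan for sites:
  AzqI (TACT, off=4): starts [46, 115, 121, 151, 184] → cuts [50, 119, 125, 155, 188]
  XjeIII (CGTGC, off=0): starts [53, 66, 164, 189, 205, 240, 244] → cuts [53, 66, 164, 189, 205, 240, 244]
  VbrVI (TGCTATAC, off=7): starts [1, 11, 110, 126] → cuts [8, 18, 117, 133]
  RvuX (CATC, off=3): starts [27, 60, 147, 173, 178, 227] → cuts [30, 63, 150, 176, 181, 230]
  EstX (GGTGA, off=3): starts [80, 101, 158, 213] → cuts [83, 104, 161, 216]

Pooled cuts: [8, 18, 30, 50, 53, 63, 66, 83, 104, 117, 119, 125, 133, 150, 155, 161, 164, 176, 181, 188, 189, 205, 216, 230, 240, 244]

Fragments:
  8→18: 10 bp
  18→30: 12 bp
  30→50: 20 bp
  50→53: 3 bp
  53→63: 10 bp
  63→66: 3 bp
  66→83: 17 bp
  83→104: 21 bp
  104→117: 13 bp
  117→119: 2 bp
  119→125: 6 bp
  125→133: 8 bp
  133→150: 17 bp
  150→155: 5 bp
  155→161: 6 bp
  161→164: 3 bp
  164→176: 12 bp
  176→181: 5 bp
  181→188: 7 bp
  188→189: 1 bp
  189→205: 16 bp
  205→216: 11 bp
  216→230: 14 bp
  230→240: 10 bp
  240→244: 4 bp
  244→8 (wrap): 248-244+8 = 12 bp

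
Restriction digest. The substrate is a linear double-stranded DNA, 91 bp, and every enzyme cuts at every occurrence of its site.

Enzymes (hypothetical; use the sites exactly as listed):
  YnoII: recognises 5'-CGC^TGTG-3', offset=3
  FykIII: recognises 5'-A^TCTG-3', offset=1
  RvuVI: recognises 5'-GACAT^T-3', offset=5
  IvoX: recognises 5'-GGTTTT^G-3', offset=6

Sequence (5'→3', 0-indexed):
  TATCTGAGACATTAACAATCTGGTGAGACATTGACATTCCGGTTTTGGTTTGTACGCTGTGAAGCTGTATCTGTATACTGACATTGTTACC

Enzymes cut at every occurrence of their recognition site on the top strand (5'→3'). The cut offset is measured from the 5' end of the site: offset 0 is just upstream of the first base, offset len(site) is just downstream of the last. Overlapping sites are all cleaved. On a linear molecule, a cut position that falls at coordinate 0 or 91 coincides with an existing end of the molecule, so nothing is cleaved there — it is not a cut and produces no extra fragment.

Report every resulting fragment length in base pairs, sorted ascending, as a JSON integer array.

Site scan:
  YnoII CGCTGTG/3: at [54] ⇒ [57]
  FykIII ATCTG/1: at [1, 17, 68] ⇒ [2, 18, 69]
  RvuVI GACATT/5: at [7, 26, 32, 79] ⇒ [12, 31, 37, 84]
  IvoX GGTTTTG/6: at [40] ⇒ [46]

All cut coordinates (distinct, sorted): [2, 12, 18, 31, 37, 46, 57, 69, 84]

Fragment lengths:
  [0,2): 2 bp
  [2,12): 10 bp
  [12,18): 6 bp
  [18,31): 13 bp
  [31,37): 6 bp
  [37,46): 9 bp
  [46,57): 11 bp
  [57,69): 12 bp
  [69,84): 15 bp
  [84,91): 7 bp

[2,6,6,7,9,10,11,12,13,15]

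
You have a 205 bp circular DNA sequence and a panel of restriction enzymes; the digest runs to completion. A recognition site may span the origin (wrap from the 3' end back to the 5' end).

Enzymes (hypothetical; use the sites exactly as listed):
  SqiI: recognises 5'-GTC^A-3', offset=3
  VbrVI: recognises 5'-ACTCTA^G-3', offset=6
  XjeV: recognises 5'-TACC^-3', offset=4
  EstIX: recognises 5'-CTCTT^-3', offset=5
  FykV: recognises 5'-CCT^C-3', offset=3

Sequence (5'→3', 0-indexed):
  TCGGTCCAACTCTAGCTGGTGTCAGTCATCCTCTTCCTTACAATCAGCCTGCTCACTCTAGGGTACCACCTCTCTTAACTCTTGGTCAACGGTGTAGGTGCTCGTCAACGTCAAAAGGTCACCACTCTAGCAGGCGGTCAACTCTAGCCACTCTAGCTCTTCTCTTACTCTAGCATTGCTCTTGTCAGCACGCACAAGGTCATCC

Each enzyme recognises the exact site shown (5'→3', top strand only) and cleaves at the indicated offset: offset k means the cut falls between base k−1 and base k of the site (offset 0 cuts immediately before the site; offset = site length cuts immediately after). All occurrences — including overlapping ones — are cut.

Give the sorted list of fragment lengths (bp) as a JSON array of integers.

Per-enzyme occurrences:
  SqiI GTCA/3: at [20, 24, 84, 103, 109, 117, 136, 183, 198] ⇒ [23, 27, 87, 106, 112, 120, 139, 186, 201]
  VbrVI ACTCTAG/6: at [8, 54, 123, 140, 149, 166] ⇒ [14, 60, 129, 146, 155, 172]
  XjeV TACC/4: at [63] ⇒ [67]
  EstIX CTCTT/5: at [30, 71, 78, 156, 161, 178] ⇒ [35, 76, 83, 161, 166, 183]
  FykV CCTC/3: at [29, 68, 203] ⇒ [1, 32, 71]

All cut coordinates (distinct, sorted): [1, 14, 23, 27, 32, 35, 60, 67, 71, 76, 83, 87, 106, 112, 120, 129, 139, 146, 155, 161, 166, 172, 183, 186, 201]

Fragments:
  1→14: 13 bp
  14→23: 9 bp
  23→27: 4 bp
  27→32: 5 bp
  32→35: 3 bp
  35→60: 25 bp
  60→67: 7 bp
  67→71: 4 bp
  71→76: 5 bp
  76→83: 7 bp
  83→87: 4 bp
  87→106: 19 bp
  106→112: 6 bp
  112→120: 8 bp
  120→129: 9 bp
  129→139: 10 bp
  139→146: 7 bp
  146→155: 9 bp
  155→161: 6 bp
  161→166: 5 bp
  166→172: 6 bp
  172→183: 11 bp
  183→186: 3 bp
  186→201: 15 bp
  201→1 (wrap): 205-201+1 = 5 bp

[3,3,4,4,4,5,5,5,5,6,6,6,7,7,7,8,9,9,9,10,11,13,15,19,25]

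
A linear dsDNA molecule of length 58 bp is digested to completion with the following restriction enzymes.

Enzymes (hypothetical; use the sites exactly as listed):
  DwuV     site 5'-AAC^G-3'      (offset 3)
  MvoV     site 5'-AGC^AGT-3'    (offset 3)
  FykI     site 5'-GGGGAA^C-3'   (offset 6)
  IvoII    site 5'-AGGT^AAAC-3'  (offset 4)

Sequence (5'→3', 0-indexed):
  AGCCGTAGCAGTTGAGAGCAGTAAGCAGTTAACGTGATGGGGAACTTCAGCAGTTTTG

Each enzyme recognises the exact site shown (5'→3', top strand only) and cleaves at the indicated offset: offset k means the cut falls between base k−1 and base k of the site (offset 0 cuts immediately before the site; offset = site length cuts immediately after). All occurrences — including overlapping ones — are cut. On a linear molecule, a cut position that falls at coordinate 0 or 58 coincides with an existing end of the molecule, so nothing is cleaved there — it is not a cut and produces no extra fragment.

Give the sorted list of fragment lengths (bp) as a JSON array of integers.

Site scan:
  DwuV (AACG, off=3): starts [30] → cuts [33]
  MvoV (AGCAGT, off=3): starts [6, 16, 23, 48] → cuts [9, 19, 26, 51]
  FykI (GGGGAAC, off=6): starts [38] → cuts [44]
  IvoII (AGGTAAAC, off=4): no sites

All cut coordinates (distinct, sorted): [9, 19, 26, 33, 44, 51]

Fragments:
  [0,9): 9 bp
  [9,19): 10 bp
  [19,26): 7 bp
  [26,33): 7 bp
  [33,44): 11 bp
  [44,51): 7 bp
  [51,58): 7 bp

[7,7,7,7,9,10,11]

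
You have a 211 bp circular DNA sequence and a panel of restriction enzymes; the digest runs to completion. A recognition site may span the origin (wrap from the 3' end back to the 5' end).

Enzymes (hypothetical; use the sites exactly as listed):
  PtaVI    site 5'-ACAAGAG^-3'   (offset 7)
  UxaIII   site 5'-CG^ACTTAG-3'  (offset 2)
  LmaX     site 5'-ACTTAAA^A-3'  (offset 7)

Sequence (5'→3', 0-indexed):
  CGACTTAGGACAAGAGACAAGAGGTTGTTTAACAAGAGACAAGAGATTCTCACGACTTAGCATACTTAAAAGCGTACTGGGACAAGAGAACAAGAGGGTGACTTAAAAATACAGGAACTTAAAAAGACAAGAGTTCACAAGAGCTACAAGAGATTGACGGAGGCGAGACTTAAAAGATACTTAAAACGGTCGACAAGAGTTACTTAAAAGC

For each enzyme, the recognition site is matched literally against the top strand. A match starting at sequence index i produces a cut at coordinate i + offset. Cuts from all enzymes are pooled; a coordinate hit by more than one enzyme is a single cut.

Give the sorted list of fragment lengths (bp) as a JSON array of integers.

[5,7,7,8,9,9,9,10,10,11,11,14,14,15,16,16,18,22]

Scan for sites:
  PtaVI (ACAAGAG, off=7): starts [9, 16, 31, 38, 81, 89, 126, 136, 145, 192] → cuts [16, 23, 38, 45, 88, 96, 133, 143, 152, 199]
  UxaIII (CGACTTAG, off=2): starts [0, 52] → cuts [2, 54]
  LmaX (ACTTAAAA, off=7): starts [63, 100, 116, 167, 178, 201] → cuts [70, 107, 123, 174, 185, 208]

Pooled cuts: [2, 16, 23, 38, 45, 54, 70, 88, 96, 107, 123, 133, 143, 152, 174, 185, 199, 208]

Fragment lengths:
  2→16: 14 bp
  16→23: 7 bp
  23→38: 15 bp
  38→45: 7 bp
  45→54: 9 bp
  54→70: 16 bp
  70→88: 18 bp
  88→96: 8 bp
  96→107: 11 bp
  107→123: 16 bp
  123→133: 10 bp
  133→143: 10 bp
  143→152: 9 bp
  152→174: 22 bp
  174→185: 11 bp
  185→199: 14 bp
  199→208: 9 bp
  208→2 (wrap): 211-208+2 = 5 bp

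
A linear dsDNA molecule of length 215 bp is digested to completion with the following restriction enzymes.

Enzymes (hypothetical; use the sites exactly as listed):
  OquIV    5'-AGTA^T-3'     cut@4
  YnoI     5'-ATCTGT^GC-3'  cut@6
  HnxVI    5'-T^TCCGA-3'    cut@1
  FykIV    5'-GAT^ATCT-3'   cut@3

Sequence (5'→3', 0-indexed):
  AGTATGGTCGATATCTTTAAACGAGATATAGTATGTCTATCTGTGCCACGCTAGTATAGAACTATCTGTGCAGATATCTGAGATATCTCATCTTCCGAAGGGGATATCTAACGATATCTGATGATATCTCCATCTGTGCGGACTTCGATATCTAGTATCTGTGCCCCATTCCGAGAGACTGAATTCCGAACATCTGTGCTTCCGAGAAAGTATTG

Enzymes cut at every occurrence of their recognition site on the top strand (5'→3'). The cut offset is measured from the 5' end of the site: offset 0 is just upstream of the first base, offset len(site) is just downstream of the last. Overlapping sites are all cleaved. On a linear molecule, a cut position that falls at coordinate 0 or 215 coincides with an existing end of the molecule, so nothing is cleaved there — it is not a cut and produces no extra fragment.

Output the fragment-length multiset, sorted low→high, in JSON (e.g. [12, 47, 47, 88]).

Per-enzyme occurrences:
  OquIV AGTAT/4: at [0, 29, 52, 153, 208] ⇒ [4, 33, 56, 157, 212]
  YnoI ATCTGTGC/6: at [38, 63, 131, 156, 191] ⇒ [44, 69, 137, 162, 197]
  HnxVI TTCCGA/1: at [92, 168, 183, 199] ⇒ [93, 169, 184, 200]
  FykIV GATATCT/3: at [9, 72, 81, 102, 112, 122, 146] ⇒ [12, 75, 84, 105, 115, 125, 149]

All cut coordinates (distinct, sorted): [4, 12, 33, 44, 56, 69, 75, 84, 93, 105, 115, 125, 137, 149, 157, 162, 169, 184, 197, 200, 212]

Fragment lengths:
  [0,4): 4 bp
  [4,12): 8 bp
  [12,33): 21 bp
  [33,44): 11 bp
  [44,56): 12 bp
  [56,69): 13 bp
  [69,75): 6 bp
  [75,84): 9 bp
  [84,93): 9 bp
  [93,105): 12 bp
  [105,115): 10 bp
  [115,125): 10 bp
  [125,137): 12 bp
  [137,149): 12 bp
  [149,157): 8 bp
  [157,162): 5 bp
  [162,169): 7 bp
  [169,184): 15 bp
  [184,197): 13 bp
  [197,200): 3 bp
  [200,212): 12 bp
  [212,215): 3 bp

[3,3,4,5,6,7,8,8,9,9,10,10,11,12,12,12,12,12,13,13,15,21]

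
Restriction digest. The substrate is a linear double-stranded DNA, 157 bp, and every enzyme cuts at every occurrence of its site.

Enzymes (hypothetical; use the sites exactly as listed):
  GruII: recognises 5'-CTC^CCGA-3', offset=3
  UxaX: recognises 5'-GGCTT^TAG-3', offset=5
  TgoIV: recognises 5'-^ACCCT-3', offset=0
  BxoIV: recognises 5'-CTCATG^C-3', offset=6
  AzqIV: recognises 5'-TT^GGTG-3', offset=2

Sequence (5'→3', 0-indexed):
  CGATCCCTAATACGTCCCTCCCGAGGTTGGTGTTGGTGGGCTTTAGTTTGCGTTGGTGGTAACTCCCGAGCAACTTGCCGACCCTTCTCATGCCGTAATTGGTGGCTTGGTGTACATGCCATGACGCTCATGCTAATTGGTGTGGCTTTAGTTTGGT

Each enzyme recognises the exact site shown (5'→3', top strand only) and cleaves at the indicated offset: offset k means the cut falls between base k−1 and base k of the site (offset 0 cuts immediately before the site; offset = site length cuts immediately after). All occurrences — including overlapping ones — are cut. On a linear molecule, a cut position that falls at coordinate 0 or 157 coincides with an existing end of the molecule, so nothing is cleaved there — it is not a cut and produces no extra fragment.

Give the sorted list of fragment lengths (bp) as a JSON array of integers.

Site scan:
  GruII (CTCCCGA, off=3): starts [17, 62] → cuts [20, 65]
  UxaX (GGCTTTAG, off=5): starts [38, 143] → cuts [43, 148]
  TgoIV (ACCCT, off=0): starts [80] → cuts [80]
  BxoIV (CTCATGC, off=6): starts [86, 126] → cuts [92, 132]
  AzqIV (TTGGTG, off=2): starts [26, 32, 52, 98, 106, 136] → cuts [28, 34, 54, 100, 108, 138]

All cut coordinates (distinct, sorted): [20, 28, 34, 43, 54, 65, 80, 92, 100, 108, 132, 138, 148]

Fragments:
  [0,20): 20 bp
  [20,28): 8 bp
  [28,34): 6 bp
  [34,43): 9 bp
  [43,54): 11 bp
  [54,65): 11 bp
  [65,80): 15 bp
  [80,92): 12 bp
  [92,100): 8 bp
  [100,108): 8 bp
  [108,132): 24 bp
  [132,138): 6 bp
  [138,148): 10 bp
  [148,157): 9 bp

[6,6,8,8,8,9,9,10,11,11,12,15,20,24]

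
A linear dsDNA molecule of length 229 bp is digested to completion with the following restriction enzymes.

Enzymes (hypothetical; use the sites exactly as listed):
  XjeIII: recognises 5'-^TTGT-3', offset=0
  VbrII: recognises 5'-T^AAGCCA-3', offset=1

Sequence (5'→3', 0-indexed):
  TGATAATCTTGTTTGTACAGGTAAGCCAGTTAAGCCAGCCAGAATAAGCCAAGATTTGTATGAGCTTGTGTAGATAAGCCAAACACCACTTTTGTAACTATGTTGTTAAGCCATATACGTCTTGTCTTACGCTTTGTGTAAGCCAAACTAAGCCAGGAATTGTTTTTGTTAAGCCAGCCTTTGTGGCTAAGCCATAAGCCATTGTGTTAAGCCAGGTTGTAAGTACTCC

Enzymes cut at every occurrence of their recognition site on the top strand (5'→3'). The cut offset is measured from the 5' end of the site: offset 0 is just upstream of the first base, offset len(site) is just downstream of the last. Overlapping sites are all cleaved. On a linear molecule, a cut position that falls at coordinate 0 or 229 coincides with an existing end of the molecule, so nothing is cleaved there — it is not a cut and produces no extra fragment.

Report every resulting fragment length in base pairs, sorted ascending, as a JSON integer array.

[4,5,5,6,6,6,7,7,8,8,8,9,10,10,10,10,10,10,10,11,12,13,14,14,16]

Scan for sites:
  XjeIII TTGT/0: at [8, 12, 55, 65, 91, 102, 121, 133, 159, 165, 180, 201, 216] ⇒ [8, 12, 55, 65, 91, 102, 121, 133, 159, 165, 180, 201, 216]
  VbrII TAAGCCA/1: at [21, 30, 44, 74, 106, 138, 148, 169, 187, 194, 207] ⇒ [22, 31, 45, 75, 107, 139, 149, 170, 188, 195, 208]

Pooled cuts: [8, 12, 22, 31, 45, 55, 65, 75, 91, 102, 107, 121, 133, 139, 149, 159, 165, 170, 180, 188, 195, 201, 208, 216]

Fragments:
  [0,8): 8 bp
  [8,12): 4 bp
  [12,22): 10 bp
  [22,31): 9 bp
  [31,45): 14 bp
  [45,55): 10 bp
  [55,65): 10 bp
  [65,75): 10 bp
  [75,91): 16 bp
  [91,102): 11 bp
  [102,107): 5 bp
  [107,121): 14 bp
  [121,133): 12 bp
  [133,139): 6 bp
  [139,149): 10 bp
  [149,159): 10 bp
  [159,165): 6 bp
  [165,170): 5 bp
  [170,180): 10 bp
  [180,188): 8 bp
  [188,195): 7 bp
  [195,201): 6 bp
  [201,208): 7 bp
  [208,216): 8 bp
  [216,229): 13 bp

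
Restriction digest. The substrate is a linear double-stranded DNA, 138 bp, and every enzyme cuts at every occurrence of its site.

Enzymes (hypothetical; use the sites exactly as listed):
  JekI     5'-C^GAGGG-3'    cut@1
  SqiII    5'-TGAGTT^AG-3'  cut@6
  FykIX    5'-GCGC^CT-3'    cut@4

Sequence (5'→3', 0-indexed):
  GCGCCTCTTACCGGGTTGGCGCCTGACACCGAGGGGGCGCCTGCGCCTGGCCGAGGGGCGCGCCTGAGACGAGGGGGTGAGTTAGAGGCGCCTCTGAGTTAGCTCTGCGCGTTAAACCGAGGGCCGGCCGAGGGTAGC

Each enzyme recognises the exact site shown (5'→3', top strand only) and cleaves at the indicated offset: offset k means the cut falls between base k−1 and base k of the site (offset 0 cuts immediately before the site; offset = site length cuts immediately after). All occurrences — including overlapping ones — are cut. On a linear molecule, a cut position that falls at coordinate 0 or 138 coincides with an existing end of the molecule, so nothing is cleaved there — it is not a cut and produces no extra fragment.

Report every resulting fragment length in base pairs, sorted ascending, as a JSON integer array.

Scan for sites:
  JekI (CGAGGG, off=1): starts [29, 51, 69, 117, 128] → cuts [30, 52, 70, 118, 129]
  SqiII (TGAGTTAG, off=6): starts [77, 94] → cuts [83, 100]
  FykIX (GCGCCT, off=4): starts [0, 18, 36, 42, 59, 87] → cuts [4, 22, 40, 46, 63, 91]

All cut coordinates (distinct, sorted): [4, 22, 30, 40, 46, 52, 63, 70, 83, 91, 100, 118, 129]

Fragment lengths:
  [0,4): 4 bp
  [4,22): 18 bp
  [22,30): 8 bp
  [30,40): 10 bp
  [40,46): 6 bp
  [46,52): 6 bp
  [52,63): 11 bp
  [63,70): 7 bp
  [70,83): 13 bp
  [83,91): 8 bp
  [91,100): 9 bp
  [100,118): 18 bp
  [118,129): 11 bp
  [129,138): 9 bp

[4,6,6,7,8,8,9,9,10,11,11,13,18,18]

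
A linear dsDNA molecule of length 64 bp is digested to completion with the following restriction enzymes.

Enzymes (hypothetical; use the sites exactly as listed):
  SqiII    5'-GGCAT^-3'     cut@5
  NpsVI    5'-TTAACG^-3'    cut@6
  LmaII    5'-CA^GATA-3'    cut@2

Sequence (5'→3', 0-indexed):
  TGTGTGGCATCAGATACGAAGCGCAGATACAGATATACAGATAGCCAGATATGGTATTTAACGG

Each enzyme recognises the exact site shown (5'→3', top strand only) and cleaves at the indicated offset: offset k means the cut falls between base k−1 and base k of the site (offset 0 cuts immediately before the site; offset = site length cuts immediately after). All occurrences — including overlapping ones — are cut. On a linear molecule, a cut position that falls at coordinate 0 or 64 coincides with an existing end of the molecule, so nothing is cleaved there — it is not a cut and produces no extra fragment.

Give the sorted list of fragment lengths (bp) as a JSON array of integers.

[1,2,6,8,8,10,13,16]

Per-enzyme occurrences:
  SqiII (GGCAT, off=5): starts [5] → cuts [10]
  NpsVI (TTAACG, off=6): starts [57] → cuts [63]
  LmaII (CAGATA, off=2): starts [10, 23, 29, 37, 45] → cuts [12, 25, 31, 39, 47]

Pooled cuts: [10, 12, 25, 31, 39, 47, 63]

Fragment lengths:
  [0,10): 10 bp
  [10,12): 2 bp
  [12,25): 13 bp
  [25,31): 6 bp
  [31,39): 8 bp
  [39,47): 8 bp
  [47,63): 16 bp
  [63,64): 1 bp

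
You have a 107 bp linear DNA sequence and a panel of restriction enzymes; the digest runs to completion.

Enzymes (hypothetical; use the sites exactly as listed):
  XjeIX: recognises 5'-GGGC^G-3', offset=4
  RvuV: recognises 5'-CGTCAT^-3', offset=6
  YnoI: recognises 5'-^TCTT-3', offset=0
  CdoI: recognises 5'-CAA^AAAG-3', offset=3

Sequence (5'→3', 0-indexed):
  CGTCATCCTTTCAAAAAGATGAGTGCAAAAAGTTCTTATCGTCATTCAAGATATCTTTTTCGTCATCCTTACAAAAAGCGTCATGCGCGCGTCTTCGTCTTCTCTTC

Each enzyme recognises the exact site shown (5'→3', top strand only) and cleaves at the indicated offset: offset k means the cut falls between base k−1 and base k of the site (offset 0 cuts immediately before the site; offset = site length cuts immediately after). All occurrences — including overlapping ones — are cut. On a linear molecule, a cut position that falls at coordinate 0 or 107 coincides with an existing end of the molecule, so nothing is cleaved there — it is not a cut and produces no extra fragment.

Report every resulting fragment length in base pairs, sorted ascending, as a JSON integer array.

Scan for sites:
  XjeIX (GGGCG, off=4): no sites
  RvuV CGTCAT/6: at [0, 39, 60, 78] ⇒ [6, 45, 66, 84]
  YnoI TCTT/0: at [33, 53, 91, 97, 102] ⇒ [33, 53, 91, 97, 102]
  CdoI CAAAAAG/3: at [11, 25, 71] ⇒ [14, 28, 74]

Pooled cuts: [6, 14, 28, 33, 45, 53, 66, 74, 84, 91, 97, 102]

Fragment lengths:
  [0,6): 6 bp
  [6,14): 8 bp
  [14,28): 14 bp
  [28,33): 5 bp
  [33,45): 12 bp
  [45,53): 8 bp
  [53,66): 13 bp
  [66,74): 8 bp
  [74,84): 10 bp
  [84,91): 7 bp
  [91,97): 6 bp
  [97,102): 5 bp
  [102,107): 5 bp

[5,5,5,6,6,7,8,8,8,10,12,13,14]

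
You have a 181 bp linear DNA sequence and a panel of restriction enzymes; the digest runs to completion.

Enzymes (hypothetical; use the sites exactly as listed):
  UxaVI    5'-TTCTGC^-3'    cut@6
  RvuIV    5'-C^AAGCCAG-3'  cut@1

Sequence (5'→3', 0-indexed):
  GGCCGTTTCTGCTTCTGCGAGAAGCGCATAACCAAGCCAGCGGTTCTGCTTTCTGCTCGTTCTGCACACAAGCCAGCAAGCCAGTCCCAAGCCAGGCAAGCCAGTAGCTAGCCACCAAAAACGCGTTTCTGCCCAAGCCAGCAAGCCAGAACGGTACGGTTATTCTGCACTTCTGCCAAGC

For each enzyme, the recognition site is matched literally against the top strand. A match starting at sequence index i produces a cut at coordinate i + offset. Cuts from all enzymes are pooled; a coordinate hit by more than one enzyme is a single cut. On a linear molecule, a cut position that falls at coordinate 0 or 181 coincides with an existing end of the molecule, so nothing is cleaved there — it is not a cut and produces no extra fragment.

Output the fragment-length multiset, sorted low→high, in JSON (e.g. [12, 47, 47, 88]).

Scan for sites:
  UxaVI (TTCTGC, off=6): starts [6, 12, 43, 50, 59, 126, 162, 170] → cuts [12, 18, 49, 56, 65, 132, 168, 176]
  RvuIV (CAAGCCAG, off=1): starts [32, 68, 76, 87, 96, 133, 141] → cuts [33, 69, 77, 88, 97, 134, 142]

All cut coordinates (distinct, sorted): [12, 18, 33, 49, 56, 65, 69, 77, 88, 97, 132, 134, 142, 168, 176]

Fragments:
  [0,12): 12 bp
  [12,18): 6 bp
  [18,33): 15 bp
  [33,49): 16 bp
  [49,56): 7 bp
  [56,65): 9 bp
  [65,69): 4 bp
  [69,77): 8 bp
  [77,88): 11 bp
  [88,97): 9 bp
  [97,132): 35 bp
  [132,134): 2 bp
  [134,142): 8 bp
  [142,168): 26 bp
  [168,176): 8 bp
  [176,181): 5 bp

[2,4,5,6,7,8,8,8,9,9,11,12,15,16,26,35]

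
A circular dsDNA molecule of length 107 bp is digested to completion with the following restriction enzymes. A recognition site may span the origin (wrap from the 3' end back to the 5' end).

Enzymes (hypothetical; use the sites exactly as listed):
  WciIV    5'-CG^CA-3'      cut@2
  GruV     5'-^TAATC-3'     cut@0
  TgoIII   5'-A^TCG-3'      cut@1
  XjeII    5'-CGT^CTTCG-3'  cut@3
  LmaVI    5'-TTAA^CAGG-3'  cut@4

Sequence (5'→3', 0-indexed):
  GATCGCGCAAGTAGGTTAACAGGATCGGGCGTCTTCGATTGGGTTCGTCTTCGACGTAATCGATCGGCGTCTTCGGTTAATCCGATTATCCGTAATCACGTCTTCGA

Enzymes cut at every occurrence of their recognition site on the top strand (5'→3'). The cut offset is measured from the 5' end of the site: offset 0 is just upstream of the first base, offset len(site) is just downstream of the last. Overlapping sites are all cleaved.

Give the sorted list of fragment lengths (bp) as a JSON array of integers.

[3,4,5,5,7,7,8,8,8,9,12,15,16]

Per-enzyme occurrences:
  WciIV (CGCA, off=2): starts [5] → cuts [7]
  GruV (TAATC, off=0): starts [56, 77, 92] → cuts [56, 77, 92]
  TgoIII (ATCG, off=1): starts [1, 23, 58, 62] → cuts [2, 24, 59, 63]
  XjeII (CGTCTTCG, off=3): starts [29, 45, 67, 98] → cuts [32, 48, 70, 101]
  LmaVI (TTAACAGG, off=4): starts [15] → cuts [19]

Pooled cuts: [2, 7, 19, 24, 32, 48, 56, 59, 63, 70, 77, 92, 101]

Fragments:
  2→7: 5 bp
  7→19: 12 bp
  19→24: 5 bp
  24→32: 8 bp
  32→48: 16 bp
  48→56: 8 bp
  56→59: 3 bp
  59→63: 4 bp
  63→70: 7 bp
  70→77: 7 bp
  77→92: 15 bp
  92→101: 9 bp
  101→2 (wrap): 107-101+2 = 8 bp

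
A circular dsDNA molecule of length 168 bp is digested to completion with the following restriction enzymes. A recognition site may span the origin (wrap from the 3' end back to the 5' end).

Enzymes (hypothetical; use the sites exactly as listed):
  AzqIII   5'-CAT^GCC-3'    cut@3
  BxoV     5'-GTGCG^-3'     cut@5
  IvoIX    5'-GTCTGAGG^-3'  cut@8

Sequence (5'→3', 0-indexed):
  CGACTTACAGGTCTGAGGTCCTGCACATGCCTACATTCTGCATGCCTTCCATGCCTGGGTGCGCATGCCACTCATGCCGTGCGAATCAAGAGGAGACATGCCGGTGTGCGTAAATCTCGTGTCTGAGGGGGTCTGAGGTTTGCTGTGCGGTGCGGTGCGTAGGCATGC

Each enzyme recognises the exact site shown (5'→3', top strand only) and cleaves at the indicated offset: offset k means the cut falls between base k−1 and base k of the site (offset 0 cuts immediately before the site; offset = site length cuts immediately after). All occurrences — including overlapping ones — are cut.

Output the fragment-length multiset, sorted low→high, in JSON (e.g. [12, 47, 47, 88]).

[3,5,5,7,8,9,9,10,10,11,11,11,15,16,18,20]

Scan for sites:
  AzqIII CATGCC/3: at [25, 40, 49, 63, 72, 96, 163] ⇒ [28, 43, 52, 66, 75, 99, 166]
  BxoV GTGCG/5: at [58, 78, 105, 144, 149, 154] ⇒ [63, 83, 110, 149, 154, 159]
  IvoIX GTCTGAGG/8: at [10, 120, 130] ⇒ [18, 128, 138]

Pooled cuts: [18, 28, 43, 52, 63, 66, 75, 83, 99, 110, 128, 138, 149, 154, 159, 166]

Fragments:
  18→28: 10 bp
  28→43: 15 bp
  43→52: 9 bp
  52→63: 11 bp
  63→66: 3 bp
  66→75: 9 bp
  75→83: 8 bp
  83→99: 16 bp
  99→110: 11 bp
  110→128: 18 bp
  128→138: 10 bp
  138→149: 11 bp
  149→154: 5 bp
  154→159: 5 bp
  159→166: 7 bp
  166→18 (wrap): 168-166+18 = 20 bp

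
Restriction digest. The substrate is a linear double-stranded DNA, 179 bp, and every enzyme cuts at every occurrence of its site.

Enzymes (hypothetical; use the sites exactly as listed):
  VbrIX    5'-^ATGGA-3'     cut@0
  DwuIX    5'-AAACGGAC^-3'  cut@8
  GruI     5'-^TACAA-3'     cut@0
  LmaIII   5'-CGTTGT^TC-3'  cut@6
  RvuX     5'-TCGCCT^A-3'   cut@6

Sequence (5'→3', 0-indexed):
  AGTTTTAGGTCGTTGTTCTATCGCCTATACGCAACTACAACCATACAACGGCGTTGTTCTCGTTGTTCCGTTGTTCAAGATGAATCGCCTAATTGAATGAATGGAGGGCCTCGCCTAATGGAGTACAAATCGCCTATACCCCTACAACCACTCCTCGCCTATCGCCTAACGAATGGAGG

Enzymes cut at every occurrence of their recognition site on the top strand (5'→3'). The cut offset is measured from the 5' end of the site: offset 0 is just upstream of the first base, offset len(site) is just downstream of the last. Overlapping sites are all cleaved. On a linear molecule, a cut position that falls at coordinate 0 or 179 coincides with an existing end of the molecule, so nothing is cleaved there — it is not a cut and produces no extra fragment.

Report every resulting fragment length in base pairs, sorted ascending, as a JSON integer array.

Per-enzyme occurrences:
  VbrIX ATGGA/0: at [100, 117, 172] ⇒ [100, 117, 172]
  DwuIX (AAACGGAC, off=8): no sites
  GruI TACAA/0: at [35, 43, 123, 142] ⇒ [35, 43, 123, 142]
  LmaIII CGTTGTTC/6: at [10, 51, 60, 68] ⇒ [16, 57, 66, 74]
  RvuX TCGCCTA/6: at [20, 84, 110, 129, 154, 161] ⇒ [26, 90, 116, 135, 160, 167]

All cut coordinates (distinct, sorted): [16, 26, 35, 43, 57, 66, 74, 90, 100, 116, 117, 123, 135, 142, 160, 167, 172]

Fragment lengths:
  [0,16): 16 bp
  [16,26): 10 bp
  [26,35): 9 bp
  [35,43): 8 bp
  [43,57): 14 bp
  [57,66): 9 bp
  [66,74): 8 bp
  [74,90): 16 bp
  [90,100): 10 bp
  [100,116): 16 bp
  [116,117): 1 bp
  [117,123): 6 bp
  [123,135): 12 bp
  [135,142): 7 bp
  [142,160): 18 bp
  [160,167): 7 bp
  [167,172): 5 bp
  [172,179): 7 bp

[1,5,6,7,7,7,8,8,9,9,10,10,12,14,16,16,16,18]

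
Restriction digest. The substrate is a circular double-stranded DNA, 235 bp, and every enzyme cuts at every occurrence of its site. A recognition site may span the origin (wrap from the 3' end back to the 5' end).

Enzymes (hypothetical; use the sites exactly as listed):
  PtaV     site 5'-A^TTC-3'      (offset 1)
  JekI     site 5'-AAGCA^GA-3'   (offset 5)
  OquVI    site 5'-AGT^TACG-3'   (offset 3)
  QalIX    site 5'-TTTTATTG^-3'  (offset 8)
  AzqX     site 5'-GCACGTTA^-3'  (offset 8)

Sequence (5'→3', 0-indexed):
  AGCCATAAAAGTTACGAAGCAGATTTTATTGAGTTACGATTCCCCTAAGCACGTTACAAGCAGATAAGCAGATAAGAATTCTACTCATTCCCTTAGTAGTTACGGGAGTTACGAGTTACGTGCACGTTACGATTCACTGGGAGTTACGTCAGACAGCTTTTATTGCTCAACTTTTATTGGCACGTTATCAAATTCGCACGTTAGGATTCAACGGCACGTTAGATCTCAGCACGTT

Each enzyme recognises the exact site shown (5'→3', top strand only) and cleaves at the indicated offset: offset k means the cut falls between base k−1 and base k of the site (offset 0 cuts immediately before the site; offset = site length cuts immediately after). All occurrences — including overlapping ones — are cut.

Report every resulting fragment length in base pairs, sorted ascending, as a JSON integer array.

Site scan:
  PtaV (ATTC, off=1): starts [38, 77, 86, 131, 191, 205] → cuts [39, 78, 87, 132, 192, 206]
  JekI (AAGCAGA, off=5): starts [16, 57, 65] → cuts [21, 62, 70]
  OquVI (AGTTACG, off=3): starts [9, 31, 97, 106, 113, 141] → cuts [12, 34, 100, 109, 116, 144]
  QalIX (TTTTATTG, off=8): starts [23, 157, 171] → cuts [31, 165, 179]
  AzqX (GCACGTTA, off=8): starts [48, 121, 179, 195, 213, 228] → cuts [1, 56, 129, 187, 203, 221]

Pooled cuts: [1, 12, 21, 31, 34, 39, 56, 62, 70, 78, 87, 100, 109, 116, 129, 132, 144, 165, 179, 187, 192, 203, 206, 221]

Fragments:
  1→12: 11 bp
  12→21: 9 bp
  21→31: 10 bp
  31→34: 3 bp
  34→39: 5 bp
  39→56: 17 bp
  56→62: 6 bp
  62→70: 8 bp
  70→78: 8 bp
  78→87: 9 bp
  87→100: 13 bp
  100→109: 9 bp
  109→116: 7 bp
  116→129: 13 bp
  129→132: 3 bp
  132→144: 12 bp
  144→165: 21 bp
  165→179: 14 bp
  179→187: 8 bp
  187→192: 5 bp
  192→203: 11 bp
  203→206: 3 bp
  206→221: 15 bp
  221→1 (wrap): 235-221+1 = 15 bp

[3,3,3,5,5,6,7,8,8,8,9,9,9,10,11,11,12,13,13,14,15,15,17,21]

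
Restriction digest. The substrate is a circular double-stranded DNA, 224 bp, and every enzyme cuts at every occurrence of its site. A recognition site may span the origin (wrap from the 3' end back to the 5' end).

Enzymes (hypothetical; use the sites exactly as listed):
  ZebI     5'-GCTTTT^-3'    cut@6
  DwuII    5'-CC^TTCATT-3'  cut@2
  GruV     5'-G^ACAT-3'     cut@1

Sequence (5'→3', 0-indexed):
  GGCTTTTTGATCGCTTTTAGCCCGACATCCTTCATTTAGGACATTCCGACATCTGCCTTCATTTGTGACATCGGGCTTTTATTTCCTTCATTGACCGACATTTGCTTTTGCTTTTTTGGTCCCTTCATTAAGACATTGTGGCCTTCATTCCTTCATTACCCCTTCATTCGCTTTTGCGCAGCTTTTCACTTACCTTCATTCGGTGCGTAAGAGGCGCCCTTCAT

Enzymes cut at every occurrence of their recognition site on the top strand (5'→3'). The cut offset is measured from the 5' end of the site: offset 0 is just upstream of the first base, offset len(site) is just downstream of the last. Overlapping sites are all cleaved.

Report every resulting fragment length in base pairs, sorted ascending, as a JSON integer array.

Per-enzyme occurrences:
  ZebI (GCTTTT, off=6): starts [1, 12, 74, 103, 109, 169, 180] → cuts [7, 18, 80, 109, 115, 175, 186]
  DwuII (CCTTCATT, off=2): starts [28, 55, 84, 121, 141, 149, 160, 192] → cuts [30, 57, 86, 123, 143, 151, 162, 194]
  GruV (GACAT, off=1): starts [23, 39, 47, 66, 96, 131] → cuts [24, 40, 48, 67, 97, 132]

Pooled cuts: [7, 18, 24, 30, 40, 48, 57, 67, 80, 86, 97, 109, 115, 123, 132, 143, 151, 162, 175, 186, 194]

Fragment lengths:
  7→18: 11 bp
  18→24: 6 bp
  24→30: 6 bp
  30→40: 10 bp
  40→48: 8 bp
  48→57: 9 bp
  57→67: 10 bp
  67→80: 13 bp
  80→86: 6 bp
  86→97: 11 bp
  97→109: 12 bp
  109→115: 6 bp
  115→123: 8 bp
  123→132: 9 bp
  132→143: 11 bp
  143→151: 8 bp
  151→162: 11 bp
  162→175: 13 bp
  175→186: 11 bp
  186→194: 8 bp
  194→7 (wrap): 224-194+7 = 37 bp

[6,6,6,6,8,8,8,8,9,9,10,10,11,11,11,11,11,12,13,13,37]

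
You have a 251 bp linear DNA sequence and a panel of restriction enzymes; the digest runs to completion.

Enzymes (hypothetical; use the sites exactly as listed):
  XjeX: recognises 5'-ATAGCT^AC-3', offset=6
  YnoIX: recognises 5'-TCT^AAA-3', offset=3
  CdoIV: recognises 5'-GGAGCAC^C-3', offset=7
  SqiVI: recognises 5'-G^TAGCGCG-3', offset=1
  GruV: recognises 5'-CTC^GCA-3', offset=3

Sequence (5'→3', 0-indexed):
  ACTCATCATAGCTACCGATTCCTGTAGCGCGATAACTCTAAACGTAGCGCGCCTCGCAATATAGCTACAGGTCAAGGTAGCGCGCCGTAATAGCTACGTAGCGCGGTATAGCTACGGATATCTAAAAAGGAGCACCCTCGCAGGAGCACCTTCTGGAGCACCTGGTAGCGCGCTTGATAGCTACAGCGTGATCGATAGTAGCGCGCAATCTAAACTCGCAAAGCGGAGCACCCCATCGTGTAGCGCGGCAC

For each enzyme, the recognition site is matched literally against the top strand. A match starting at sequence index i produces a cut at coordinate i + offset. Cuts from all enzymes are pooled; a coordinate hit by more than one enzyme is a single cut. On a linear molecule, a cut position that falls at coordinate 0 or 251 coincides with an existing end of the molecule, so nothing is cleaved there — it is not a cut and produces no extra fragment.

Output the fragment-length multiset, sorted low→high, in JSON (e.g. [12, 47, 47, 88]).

[3,4,4,5,6,9,10,10,11,11,11,11,11,12,12,13,13,14,15,15,16,17,18]

Per-enzyme occurrences:
  XjeX (ATAGCTAC, off=6): starts [7, 60, 89, 107, 176] → cuts [13, 66, 95, 113, 182]
  YnoIX (TCTAAA, off=3): starts [36, 120, 208] → cuts [39, 123, 211]
  CdoIV (GGAGCACC, off=7): starts [128, 142, 154, 224] → cuts [135, 149, 161, 231]
  SqiVI (GTAGCGCG, off=1): starts [23, 43, 76, 97, 164, 197, 239] → cuts [24, 44, 77, 98, 165, 198, 240]
  GruV (CTCGCA, off=3): starts [52, 136, 214] → cuts [55, 139, 217]

Pooled cuts: [13, 24, 39, 44, 55, 66, 77, 95, 98, 113, 123, 135, 139, 149, 161, 165, 182, 198, 211, 217, 231, 240]

Fragment lengths:
  [0,13): 13 bp
  [13,24): 11 bp
  [24,39): 15 bp
  [39,44): 5 bp
  [44,55): 11 bp
  [55,66): 11 bp
  [66,77): 11 bp
  [77,95): 18 bp
  [95,98): 3 bp
  [98,113): 15 bp
  [113,123): 10 bp
  [123,135): 12 bp
  [135,139): 4 bp
  [139,149): 10 bp
  [149,161): 12 bp
  [161,165): 4 bp
  [165,182): 17 bp
  [182,198): 16 bp
  [198,211): 13 bp
  [211,217): 6 bp
  [217,231): 14 bp
  [231,240): 9 bp
  [240,251): 11 bp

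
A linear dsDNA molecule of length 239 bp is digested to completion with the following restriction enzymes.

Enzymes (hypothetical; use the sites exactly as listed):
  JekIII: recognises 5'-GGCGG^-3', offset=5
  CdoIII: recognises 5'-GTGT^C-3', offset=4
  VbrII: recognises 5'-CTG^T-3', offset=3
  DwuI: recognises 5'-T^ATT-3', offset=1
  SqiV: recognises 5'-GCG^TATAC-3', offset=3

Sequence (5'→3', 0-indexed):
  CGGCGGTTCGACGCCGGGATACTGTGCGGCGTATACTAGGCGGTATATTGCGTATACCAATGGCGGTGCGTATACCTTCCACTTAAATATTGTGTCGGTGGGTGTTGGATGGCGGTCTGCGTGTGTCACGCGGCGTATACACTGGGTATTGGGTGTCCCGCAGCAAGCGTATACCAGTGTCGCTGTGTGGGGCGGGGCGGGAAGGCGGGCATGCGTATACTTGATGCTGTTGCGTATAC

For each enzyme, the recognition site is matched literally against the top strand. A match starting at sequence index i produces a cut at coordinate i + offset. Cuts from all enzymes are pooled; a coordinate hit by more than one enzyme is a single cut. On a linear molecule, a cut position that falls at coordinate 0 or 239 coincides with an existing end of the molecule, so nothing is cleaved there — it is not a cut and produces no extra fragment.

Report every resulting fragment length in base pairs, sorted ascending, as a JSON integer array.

[3,4,5,5,5,5,6,6,7,7,7,8,9,9,10,11,11,12,12,13,14,14,18,18,20]

Per-enzyme occurrences:
  JekIII (GGCGG, off=5): starts [1, 38, 61, 110, 190, 195, 203] → cuts [6, 43, 66, 115, 195, 200, 208]
  CdoIII (GTGTC, off=4): starts [91, 122, 152, 176] → cuts [95, 126, 156, 180]
  VbrII (CTGT, off=3): starts [21, 182, 226] → cuts [24, 185, 229]
  DwuI (TATT, off=1): starts [45, 87, 146] → cuts [46, 88, 147]
  SqiV (GCGTATAC, off=3): starts [28, 49, 67, 132, 166, 212, 231] → cuts [31, 52, 70, 135, 169, 215, 234]

Pooled cuts: [6, 24, 31, 43, 46, 52, 66, 70, 88, 95, 115, 126, 135, 147, 156, 169, 180, 185, 195, 200, 208, 215, 229, 234]

Fragment lengths:
  [0,6): 6 bp
  [6,24): 18 bp
  [24,31): 7 bp
  [31,43): 12 bp
  [43,46): 3 bp
  [46,52): 6 bp
  [52,66): 14 bp
  [66,70): 4 bp
  [70,88): 18 bp
  [88,95): 7 bp
  [95,115): 20 bp
  [115,126): 11 bp
  [126,135): 9 bp
  [135,147): 12 bp
  [147,156): 9 bp
  [156,169): 13 bp
  [169,180): 11 bp
  [180,185): 5 bp
  [185,195): 10 bp
  [195,200): 5 bp
  [200,208): 8 bp
  [208,215): 7 bp
  [215,229): 14 bp
  [229,234): 5 bp
  [234,239): 5 bp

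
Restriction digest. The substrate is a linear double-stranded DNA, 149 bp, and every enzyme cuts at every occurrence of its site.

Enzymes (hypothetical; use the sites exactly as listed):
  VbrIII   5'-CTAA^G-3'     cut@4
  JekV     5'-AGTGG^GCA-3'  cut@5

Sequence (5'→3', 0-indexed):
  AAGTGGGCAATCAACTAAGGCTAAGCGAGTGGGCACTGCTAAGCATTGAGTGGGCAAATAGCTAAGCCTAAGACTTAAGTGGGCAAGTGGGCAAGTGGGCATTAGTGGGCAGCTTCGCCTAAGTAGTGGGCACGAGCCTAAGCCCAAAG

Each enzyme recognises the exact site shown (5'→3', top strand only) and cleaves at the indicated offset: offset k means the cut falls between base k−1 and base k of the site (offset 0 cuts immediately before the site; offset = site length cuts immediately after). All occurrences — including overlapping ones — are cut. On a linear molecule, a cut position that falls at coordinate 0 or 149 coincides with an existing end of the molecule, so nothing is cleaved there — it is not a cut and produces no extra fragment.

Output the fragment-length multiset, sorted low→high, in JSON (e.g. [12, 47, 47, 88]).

[6,6,6,7,8,8,8,8,10,10,11,11,12,12,12,14]

Site scan:
  VbrIII (CTAAG, off=4): starts [14, 20, 38, 61, 67, 118, 137] → cuts [18, 24, 42, 65, 71, 122, 141]
  JekV (AGTGGGCA, off=5): starts [1, 27, 48, 77, 85, 93, 103, 124] → cuts [6, 32, 53, 82, 90, 98, 108, 129]

Pooled cuts: [6, 18, 24, 32, 42, 53, 65, 71, 82, 90, 98, 108, 122, 129, 141]

Fragment lengths:
  [0,6): 6 bp
  [6,18): 12 bp
  [18,24): 6 bp
  [24,32): 8 bp
  [32,42): 10 bp
  [42,53): 11 bp
  [53,65): 12 bp
  [65,71): 6 bp
  [71,82): 11 bp
  [82,90): 8 bp
  [90,98): 8 bp
  [98,108): 10 bp
  [108,122): 14 bp
  [122,129): 7 bp
  [129,141): 12 bp
  [141,149): 8 bp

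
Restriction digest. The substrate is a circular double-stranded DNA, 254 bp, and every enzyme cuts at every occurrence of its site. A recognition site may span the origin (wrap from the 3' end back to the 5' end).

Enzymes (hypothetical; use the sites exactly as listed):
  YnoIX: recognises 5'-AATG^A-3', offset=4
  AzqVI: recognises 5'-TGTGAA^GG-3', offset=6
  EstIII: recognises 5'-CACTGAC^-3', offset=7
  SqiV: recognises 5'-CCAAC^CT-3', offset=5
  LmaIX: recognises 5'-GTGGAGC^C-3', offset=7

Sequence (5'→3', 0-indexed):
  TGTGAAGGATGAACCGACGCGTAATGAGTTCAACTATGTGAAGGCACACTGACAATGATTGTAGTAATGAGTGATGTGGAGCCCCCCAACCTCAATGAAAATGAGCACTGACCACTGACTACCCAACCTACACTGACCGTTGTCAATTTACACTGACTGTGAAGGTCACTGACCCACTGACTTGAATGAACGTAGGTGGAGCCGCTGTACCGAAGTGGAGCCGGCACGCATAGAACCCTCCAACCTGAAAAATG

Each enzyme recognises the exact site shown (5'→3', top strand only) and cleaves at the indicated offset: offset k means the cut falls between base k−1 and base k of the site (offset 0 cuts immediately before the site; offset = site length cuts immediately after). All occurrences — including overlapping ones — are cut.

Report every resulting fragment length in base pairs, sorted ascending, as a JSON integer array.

[4,6,6,7,7,7,8,8,8,9,10,10,11,12,13,14,16,16,19,20,20,23]

Site scan:
  YnoIX AATGA/4: at [22, 53, 65, 93, 99, 184] ⇒ [26, 57, 69, 97, 103, 188]
  AzqVI TGTGAAGG/6: at [0, 36, 157] ⇒ [6, 42, 163]
  EstIII CACTGAC/7: at [46, 105, 112, 130, 150, 166, 174] ⇒ [53, 112, 119, 137, 157, 173, 181]
  SqiV CCAACCT/5: at [85, 122, 239] ⇒ [90, 127, 244]
  LmaIX GTGGAGCC/7: at [75, 195, 214] ⇒ [82, 202, 221]

Pooled cuts: [6, 26, 42, 53, 57, 69, 82, 90, 97, 103, 112, 119, 127, 137, 157, 163, 173, 181, 188, 202, 221, 244]

Fragment lengths:
  6→26: 20 bp
  26→42: 16 bp
  42→53: 11 bp
  53→57: 4 bp
  57→69: 12 bp
  69→82: 13 bp
  82→90: 8 bp
  90→97: 7 bp
  97→103: 6 bp
  103→112: 9 bp
  112→119: 7 bp
  119→127: 8 bp
  127→137: 10 bp
  137→157: 20 bp
  157→163: 6 bp
  163→173: 10 bp
  173→181: 8 bp
  181→188: 7 bp
  188→202: 14 bp
  202→221: 19 bp
  221→244: 23 bp
  244→6 (wrap): 254-244+6 = 16 bp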